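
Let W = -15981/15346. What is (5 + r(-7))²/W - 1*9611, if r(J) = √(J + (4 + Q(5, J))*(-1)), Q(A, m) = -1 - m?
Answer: -153716159/15981 - 153460*I*√17/15981 ≈ -9618.7 - 39.593*I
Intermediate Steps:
W = -15981/15346 (W = -15981*1/15346 = -15981/15346 ≈ -1.0414)
r(J) = √(-3 + 2*J) (r(J) = √(J + (4 + (-1 - J))*(-1)) = √(J + (3 - J)*(-1)) = √(J + (-3 + J)) = √(-3 + 2*J))
(5 + r(-7))²/W - 1*9611 = (5 + √(-3 + 2*(-7)))²/(-15981/15346) - 1*9611 = (5 + √(-3 - 14))²*(-15346/15981) - 9611 = (5 + √(-17))²*(-15346/15981) - 9611 = (5 + I*√17)²*(-15346/15981) - 9611 = -15346*(5 + I*√17)²/15981 - 9611 = -9611 - 15346*(5 + I*√17)²/15981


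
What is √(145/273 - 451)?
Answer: I*√33572994/273 ≈ 21.224*I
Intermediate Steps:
√(145/273 - 451) = √(-122978/273) = I*√33572994/273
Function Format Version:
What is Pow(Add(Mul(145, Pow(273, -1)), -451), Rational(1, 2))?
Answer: Mul(Rational(1, 273), I, Pow(33572994, Rational(1, 2))) ≈ Mul(21.224, I)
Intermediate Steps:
Pow(Add(Mul(145, Pow(273, -1)), -451), Rational(1, 2)) = Pow(Add(Mul(145, Rational(1, 273)), -451), Rational(1, 2)) = Pow(Add(Rational(145, 273), -451), Rational(1, 2)) = Pow(Rational(-122978, 273), Rational(1, 2)) = Mul(Rational(1, 273), I, Pow(33572994, Rational(1, 2)))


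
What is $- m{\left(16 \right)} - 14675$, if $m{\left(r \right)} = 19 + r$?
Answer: $-14710$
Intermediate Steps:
$- m{\left(16 \right)} - 14675 = - (19 + 16) - 14675 = \left(-1\right) 35 - 14675 = -35 - 14675 = -14710$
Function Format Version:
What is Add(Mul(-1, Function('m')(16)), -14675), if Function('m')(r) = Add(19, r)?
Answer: -14710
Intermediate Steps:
Add(Mul(-1, Function('m')(16)), -14675) = Add(Mul(-1, Add(19, 16)), -14675) = Add(Mul(-1, 35), -14675) = Add(-35, -14675) = -14710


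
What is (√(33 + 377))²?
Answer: 410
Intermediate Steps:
(√(33 + 377))² = (√410)² = 410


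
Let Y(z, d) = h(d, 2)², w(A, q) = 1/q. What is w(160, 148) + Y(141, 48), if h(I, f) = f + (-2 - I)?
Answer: 340993/148 ≈ 2304.0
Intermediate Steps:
h(I, f) = -2 + f - I
Y(z, d) = d² (Y(z, d) = (-2 + 2 - d)² = (-d)² = d²)
w(160, 148) + Y(141, 48) = 1/148 + 48² = 1/148 + 2304 = 340993/148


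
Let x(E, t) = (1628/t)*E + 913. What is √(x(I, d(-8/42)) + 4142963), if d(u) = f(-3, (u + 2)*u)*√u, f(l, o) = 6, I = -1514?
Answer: √(37294884 + 1848594*I*√21)/3 ≈ 2048.6 + 229.73*I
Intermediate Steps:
d(u) = 6*√u
x(E, t) = 913 + 1628*E/t (x(E, t) = 1628*E/t + 913 = 913 + 1628*E/t)
√(x(I, d(-8/42)) + 4142963) = √((913 + 1628*(-1514)/(6*√(-8/42))) + 4142963) = √((913 + 1628*(-1514)/(6*√(-8*1/42))) + 4142963) = √((913 + 1628*(-1514)/(6*√(-4/21))) + 4142963) = √((913 + 1628*(-1514)/(6*(2*I*√21/21))) + 4142963) = √((913 + 1628*(-1514)/(4*I*√21/7)) + 4142963) = √((913 + 1628*(-1514)*(-I*√21/12)) + 4142963) = √((913 + 616198*I*√21/3) + 4142963) = √(4143876 + 616198*I*√21/3)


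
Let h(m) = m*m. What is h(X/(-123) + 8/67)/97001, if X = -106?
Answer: 65383396/6587733771081 ≈ 9.9250e-6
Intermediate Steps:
h(m) = m²
h(X/(-123) + 8/67)/97001 = (-106/(-123) + 8/67)²/97001 = (-106*(-1/123) + 8*(1/67))²*(1/97001) = (106/123 + 8/67)²*(1/97001) = (8086/8241)²*(1/97001) = (65383396/67914081)*(1/97001) = 65383396/6587733771081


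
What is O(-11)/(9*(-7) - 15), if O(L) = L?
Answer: 11/78 ≈ 0.14103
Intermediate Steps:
O(-11)/(9*(-7) - 15) = -11/(9*(-7) - 15) = -11/(-63 - 15) = -11/(-78) = -11*(-1/78) = 11/78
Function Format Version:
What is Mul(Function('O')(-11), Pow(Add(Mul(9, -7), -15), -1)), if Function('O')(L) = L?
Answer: Rational(11, 78) ≈ 0.14103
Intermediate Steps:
Mul(Function('O')(-11), Pow(Add(Mul(9, -7), -15), -1)) = Mul(-11, Pow(Add(Mul(9, -7), -15), -1)) = Mul(-11, Pow(Add(-63, -15), -1)) = Mul(-11, Pow(-78, -1)) = Mul(-11, Rational(-1, 78)) = Rational(11, 78)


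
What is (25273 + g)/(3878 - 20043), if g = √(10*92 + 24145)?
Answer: -25273/16165 - 3*√2785/16165 ≈ -1.5732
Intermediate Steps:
g = 3*√2785 (g = √(920 + 24145) = √25065 = 3*√2785 ≈ 158.32)
(25273 + g)/(3878 - 20043) = (25273 + 3*√2785)/(3878 - 20043) = (25273 + 3*√2785)/(-16165) = (25273 + 3*√2785)*(-1/16165) = -25273/16165 - 3*√2785/16165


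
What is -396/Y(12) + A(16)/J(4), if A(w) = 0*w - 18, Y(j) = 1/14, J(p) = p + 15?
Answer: -105354/19 ≈ -5544.9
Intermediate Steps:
J(p) = 15 + p
Y(j) = 1/14
A(w) = -18 (A(w) = 0 - 18 = -18)
-396/Y(12) + A(16)/J(4) = -396/1/14 - 18/(15 + 4) = -396*14 - 18/19 = -5544 - 18*1/19 = -5544 - 18/19 = -105354/19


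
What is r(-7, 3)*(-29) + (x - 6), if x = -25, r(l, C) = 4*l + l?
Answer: 984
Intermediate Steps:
r(l, C) = 5*l
r(-7, 3)*(-29) + (x - 6) = (5*(-7))*(-29) + (-25 - 6) = -35*(-29) - 31 = 1015 - 31 = 984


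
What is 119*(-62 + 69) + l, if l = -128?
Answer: 705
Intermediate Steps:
119*(-62 + 69) + l = 119*(-62 + 69) - 128 = 119*7 - 128 = 833 - 128 = 705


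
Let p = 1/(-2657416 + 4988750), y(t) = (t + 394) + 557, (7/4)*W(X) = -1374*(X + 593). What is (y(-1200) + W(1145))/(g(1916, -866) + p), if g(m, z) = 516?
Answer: -22273077787194/8420778415 ≈ -2645.0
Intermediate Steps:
W(X) = -3259128/7 - 5496*X/7 (W(X) = 4*(-1374*(X + 593))/7 = 4*(-1374*(593 + X))/7 = 4*(-814782 - 1374*X)/7 = -3259128/7 - 5496*X/7)
y(t) = 951 + t (y(t) = (394 + t) + 557 = 951 + t)
p = 1/2331334 ≈ 4.2894e-7
(y(-1200) + W(1145))/(g(1916, -866) + p) = ((951 - 1200) + (-3259128/7 - 5496/7*1145))/(516 + 1/2331334) = (-249 + (-3259128/7 - 6292920/7))/(1202968345/2331334) = (-249 - 9552048/7)*(2331334/1202968345) = -9553791/7*2331334/1202968345 = -22273077787194/8420778415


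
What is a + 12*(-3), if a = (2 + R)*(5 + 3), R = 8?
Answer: 44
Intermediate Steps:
a = 80 (a = (2 + 8)*(5 + 3) = 10*8 = 80)
a + 12*(-3) = 80 + 12*(-3) = 80 - 36 = 44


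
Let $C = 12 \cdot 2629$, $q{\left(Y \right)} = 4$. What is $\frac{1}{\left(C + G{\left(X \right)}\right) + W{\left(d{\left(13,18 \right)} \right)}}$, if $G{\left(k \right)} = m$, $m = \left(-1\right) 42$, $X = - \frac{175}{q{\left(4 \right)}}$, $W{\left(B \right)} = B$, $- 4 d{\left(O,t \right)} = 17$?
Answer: $\frac{4}{126007} \approx 3.1744 \cdot 10^{-5}$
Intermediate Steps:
$d{\left(O,t \right)} = - \frac{17}{4}$ ($d{\left(O,t \right)} = \left(- \frac{1}{4}\right) 17 = - \frac{17}{4}$)
$C = 31548$
$X = - \frac{175}{4} \approx -43.75$
$m = -42$
$G{\left(k \right)} = -42$
$\frac{1}{\left(C + G{\left(X \right)}\right) + W{\left(d{\left(13,18 \right)} \right)}} = \frac{1}{\left(31548 - 42\right) - \frac{17}{4}} = \frac{1}{31506 - \frac{17}{4}} = \frac{1}{\frac{126007}{4}} = \frac{4}{126007}$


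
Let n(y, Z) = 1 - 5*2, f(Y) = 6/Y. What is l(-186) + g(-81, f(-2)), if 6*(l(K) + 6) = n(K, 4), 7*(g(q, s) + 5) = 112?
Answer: 7/2 ≈ 3.5000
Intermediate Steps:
g(q, s) = 11 (g(q, s) = -5 + (⅐)*112 = -5 + 16 = 11)
n(y, Z) = -9 (n(y, Z) = 1 - 10 = -9)
l(K) = -15/2 (l(K) = -6 + (⅙)*(-9) = -6 - 3/2 = -15/2)
l(-186) + g(-81, f(-2)) = -15/2 + 11 = 7/2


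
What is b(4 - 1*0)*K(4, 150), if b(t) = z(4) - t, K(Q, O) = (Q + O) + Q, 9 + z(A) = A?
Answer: -1422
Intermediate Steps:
z(A) = -9 + A
K(Q, O) = O + 2*Q (K(Q, O) = (O + Q) + Q = O + 2*Q)
b(t) = -5 - t (b(t) = (-9 + 4) - t = -5 - t)
b(4 - 1*0)*K(4, 150) = (-5 - (4 - 1*0))*(150 + 2*4) = (-5 - (4 + 0))*(150 + 8) = (-5 - 1*4)*158 = (-5 - 4)*158 = -9*158 = -1422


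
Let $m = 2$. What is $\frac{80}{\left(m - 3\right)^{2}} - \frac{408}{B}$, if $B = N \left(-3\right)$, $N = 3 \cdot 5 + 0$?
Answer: $\frac{1336}{15} \approx 89.067$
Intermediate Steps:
$N = 15$ ($N = 15 + 0 = 15$)
$B = -45$ ($B = 15 \left(-3\right) = -45$)
$\frac{80}{\left(m - 3\right)^{2}} - \frac{408}{B} = \frac{80}{\left(2 - 3\right)^{2}} - \frac{408}{-45} = \frac{80}{\left(-1\right)^{2}} - - \frac{136}{15} = \frac{80}{1} + \frac{136}{15} = 80 \cdot 1 + \frac{136}{15} = 80 + \frac{136}{15} = \frac{1336}{15}$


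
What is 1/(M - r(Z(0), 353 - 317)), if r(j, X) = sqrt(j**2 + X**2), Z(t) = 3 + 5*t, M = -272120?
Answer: -54424/14809858619 + 3*sqrt(145)/74049293095 ≈ -3.6744e-6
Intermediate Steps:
r(j, X) = sqrt(X**2 + j**2)
1/(M - r(Z(0), 353 - 317)) = 1/(-272120 - sqrt((353 - 317)**2 + (3 + 5*0)**2)) = 1/(-272120 - sqrt(36**2 + (3 + 0)**2)) = 1/(-272120 - sqrt(1296 + 3**2)) = 1/(-272120 - sqrt(1296 + 9)) = 1/(-272120 - sqrt(1305)) = 1/(-272120 - 3*sqrt(145))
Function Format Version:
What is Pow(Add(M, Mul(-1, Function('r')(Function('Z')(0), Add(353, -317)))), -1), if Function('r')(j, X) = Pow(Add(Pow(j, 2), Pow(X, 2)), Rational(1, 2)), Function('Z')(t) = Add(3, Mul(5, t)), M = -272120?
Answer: Add(Rational(-54424, 14809858619), Mul(Rational(3, 74049293095), Pow(145, Rational(1, 2)))) ≈ -3.6744e-6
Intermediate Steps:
Function('r')(j, X) = Pow(Add(Pow(X, 2), Pow(j, 2)), Rational(1, 2))
Pow(Add(M, Mul(-1, Function('r')(Function('Z')(0), Add(353, -317)))), -1) = Pow(Add(-272120, Mul(-1, Pow(Add(Pow(Add(353, -317), 2), Pow(Add(3, Mul(5, 0)), 2)), Rational(1, 2)))), -1) = Pow(Add(-272120, Mul(-1, Pow(Add(Pow(36, 2), Pow(Add(3, 0), 2)), Rational(1, 2)))), -1) = Pow(Add(-272120, Mul(-1, Pow(Add(1296, Pow(3, 2)), Rational(1, 2)))), -1) = Pow(Add(-272120, Mul(-1, Pow(Add(1296, 9), Rational(1, 2)))), -1) = Pow(Add(-272120, Mul(-1, Pow(1305, Rational(1, 2)))), -1) = Pow(Add(-272120, Mul(-1, Mul(3, Pow(145, Rational(1, 2))))), -1) = Pow(Add(-272120, Mul(-3, Pow(145, Rational(1, 2)))), -1)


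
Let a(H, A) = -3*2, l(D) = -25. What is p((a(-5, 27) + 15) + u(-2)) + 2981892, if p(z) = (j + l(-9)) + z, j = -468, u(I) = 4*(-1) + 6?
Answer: 2981410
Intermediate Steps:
u(I) = 2 (u(I) = -4 + 6 = 2)
a(H, A) = -6
p(z) = -493 + z (p(z) = (-468 - 25) + z = -493 + z)
p((a(-5, 27) + 15) + u(-2)) + 2981892 = (-493 + ((-6 + 15) + 2)) + 2981892 = (-493 + (9 + 2)) + 2981892 = (-493 + 11) + 2981892 = -482 + 2981892 = 2981410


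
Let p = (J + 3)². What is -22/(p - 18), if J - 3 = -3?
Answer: 22/9 ≈ 2.4444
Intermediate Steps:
J = 0 (J = 3 - 3 = 0)
p = 9 (p = (0 + 3)² = 3² = 9)
-22/(p - 18) = -22/(9 - 18) = -22/(-9) = -22*(-⅑) = 22/9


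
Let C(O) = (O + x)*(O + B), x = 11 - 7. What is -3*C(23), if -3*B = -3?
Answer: -1944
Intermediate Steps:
B = 1 (B = -⅓*(-3) = 1)
x = 4
C(O) = (1 + O)*(4 + O) (C(O) = (O + 4)*(O + 1) = (4 + O)*(1 + O) = (1 + O)*(4 + O))
-3*C(23) = -3*(4 + 23² + 5*23) = -3*(4 + 529 + 115) = -3*648 = -1944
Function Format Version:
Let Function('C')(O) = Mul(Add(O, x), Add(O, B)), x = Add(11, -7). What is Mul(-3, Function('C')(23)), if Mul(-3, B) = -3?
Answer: -1944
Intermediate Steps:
B = 1 (B = Mul(Rational(-1, 3), -3) = 1)
x = 4
Function('C')(O) = Mul(Add(1, O), Add(4, O)) (Function('C')(O) = Mul(Add(O, 4), Add(O, 1)) = Mul(Add(4, O), Add(1, O)) = Mul(Add(1, O), Add(4, O)))
Mul(-3, Function('C')(23)) = Mul(-3, Add(4, Pow(23, 2), Mul(5, 23))) = Mul(-3, Add(4, 529, 115)) = Mul(-3, 648) = -1944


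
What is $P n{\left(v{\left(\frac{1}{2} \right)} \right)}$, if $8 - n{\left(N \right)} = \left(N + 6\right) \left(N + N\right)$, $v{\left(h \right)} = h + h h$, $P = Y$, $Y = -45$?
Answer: $\frac{765}{8} \approx 95.625$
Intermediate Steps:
$P = -45$
$v{\left(h \right)} = h + h^{2}$
$n{\left(N \right)} = 8 - 2 N \left(6 + N\right)$ ($n{\left(N \right)} = 8 - \left(N + 6\right) \left(N + N\right) = 8 - \left(6 + N\right) 2 N = 8 - 2 N \left(6 + N\right)$)
$P n{\left(v{\left(\frac{1}{2} \right)} \right)} = - 45 \left(8 - 12 \frac{1 + \frac{1}{2}}{2} - 2 \left(\frac{1 + \frac{1}{2}}{2}\right)^{2}\right) = - 45 \left(8 - 12 \cdot \frac{1}{2} \cdot \frac{3}{2} - 2 \left(\frac{1}{2} \cdot \frac{3}{2}\right)^{2}\right) = - 45 \left(8 - 9 - 2 \left(\frac{3}{4}\right)^{2}\right) = - 45 \left(8 - 9 - \frac{9}{8}\right) = \left(-45\right) \left(- \frac{17}{8}\right) = \frac{765}{8}$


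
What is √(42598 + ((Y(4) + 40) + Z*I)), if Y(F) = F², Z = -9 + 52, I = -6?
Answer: 2*√10599 ≈ 205.90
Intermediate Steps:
Z = 43
√(42598 + ((Y(4) + 40) + Z*I)) = √(42598 + ((4² + 40) + 43*(-6))) = √(42598 + ((16 + 40) - 258)) = √(42598 + (56 - 258)) = √(42598 - 202) = √42396 = 2*√10599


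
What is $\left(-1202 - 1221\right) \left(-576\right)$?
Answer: $1395648$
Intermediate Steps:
$\left(-1202 - 1221\right) \left(-576\right) = \left(-2423\right) \left(-576\right) = 1395648$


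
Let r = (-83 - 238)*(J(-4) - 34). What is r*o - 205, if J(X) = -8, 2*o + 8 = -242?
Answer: -1685455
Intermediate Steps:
o = -125 (o = -4 + (½)*(-242) = -4 - 121 = -125)
r = 13482 (r = (-83 - 238)*(-8 - 34) = -321*(-42) = 13482)
r*o - 205 = 13482*(-125) - 205 = -1685250 - 205 = -1685455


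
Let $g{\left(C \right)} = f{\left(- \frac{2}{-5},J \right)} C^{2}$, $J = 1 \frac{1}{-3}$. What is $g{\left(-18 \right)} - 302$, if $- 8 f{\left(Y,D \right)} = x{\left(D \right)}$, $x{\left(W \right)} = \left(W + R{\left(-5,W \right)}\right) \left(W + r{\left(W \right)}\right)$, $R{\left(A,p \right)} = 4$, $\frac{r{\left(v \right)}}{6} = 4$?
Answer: $- \frac{7633}{2} \approx -3816.5$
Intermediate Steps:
$r{\left(v \right)} = 24$ ($r{\left(v \right)} = 6 \cdot 4 = 24$)
$x{\left(W \right)} = \left(4 + W\right) \left(24 + W\right)$ ($x{\left(W \right)} = \left(W + 4\right) \left(W + 24\right) = \left(4 + W\right) \left(24 + W\right)$)
$J = - \frac{1}{3}$ ($J = 1 \left(- \frac{1}{3}\right) = - \frac{1}{3} \approx -0.33333$)
$f{\left(Y,D \right)} = -12 - \frac{7 D}{2} - \frac{D^{2}}{8}$ ($f{\left(Y,D \right)} = - \frac{96 + D^{2} + 28 D}{8} = -12 - \frac{7 D}{2} - \frac{D^{2}}{8}$)
$g{\left(C \right)} = - \frac{781 C^{2}}{72}$ ($g{\left(C \right)} = \left(-12 - - \frac{7}{6} - \frac{\left(- \frac{1}{3}\right)^{2}}{8}\right) C^{2} = \left(-12 + \frac{7}{6} - \frac{1}{72}\right) C^{2} = - \frac{781 C^{2}}{72}$)
$g{\left(-18 \right)} - 302 = - \frac{781 \left(-18\right)^{2}}{72} - 302 = \left(- \frac{781}{72}\right) 324 - 302 = - \frac{7029}{2} - 302 = - \frac{7633}{2}$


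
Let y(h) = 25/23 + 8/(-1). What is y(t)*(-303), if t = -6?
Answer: 48177/23 ≈ 2094.7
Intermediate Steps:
y(h) = -159/23 (y(h) = 25*(1/23) + 8*(-1) = 25/23 - 8 = -159/23)
y(t)*(-303) = -159/23*(-303) = 48177/23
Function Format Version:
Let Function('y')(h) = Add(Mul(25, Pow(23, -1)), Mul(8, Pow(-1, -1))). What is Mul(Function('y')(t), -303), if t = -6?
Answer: Rational(48177, 23) ≈ 2094.7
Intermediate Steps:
Function('y')(h) = Rational(-159, 23) (Function('y')(h) = Add(Mul(25, Rational(1, 23)), Mul(8, -1)) = Add(Rational(25, 23), -8) = Rational(-159, 23))
Mul(Function('y')(t), -303) = Mul(Rational(-159, 23), -303) = Rational(48177, 23)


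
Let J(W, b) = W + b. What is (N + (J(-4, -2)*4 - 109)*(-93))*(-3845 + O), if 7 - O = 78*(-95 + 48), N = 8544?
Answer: -3597036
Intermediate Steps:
O = 3673 (O = 7 - 78*(-95 + 48) = 7 - 78*(-47) = 7 - 1*(-3666) = 7 + 3666 = 3673)
(N + (J(-4, -2)*4 - 109)*(-93))*(-3845 + O) = (8544 + ((-4 - 2)*4 - 109)*(-93))*(-3845 + 3673) = (8544 + (-6*4 - 109)*(-93))*(-172) = (8544 + (-24 - 109)*(-93))*(-172) = (8544 - 133*(-93))*(-172) = (8544 + 12369)*(-172) = 20913*(-172) = -3597036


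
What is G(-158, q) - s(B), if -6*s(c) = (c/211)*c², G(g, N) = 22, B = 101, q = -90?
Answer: 1058153/1266 ≈ 835.82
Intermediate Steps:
s(c) = -c³/1266 (s(c) = -c/211*c²/6 = -c³/1266)
G(-158, q) - s(B) = 22 - (-1)*101³/1266 = 22 - (-1)*1030301/1266 = 22 - 1*(-1030301/1266) = 22 + 1030301/1266 = 1058153/1266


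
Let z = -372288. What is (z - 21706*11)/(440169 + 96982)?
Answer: -611054/537151 ≈ -1.1376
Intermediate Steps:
(z - 21706*11)/(440169 + 96982) = (-372288 - 21706*11)/(440169 + 96982) = (-372288 - 238766)/537151 = -611054*1/537151 = -611054/537151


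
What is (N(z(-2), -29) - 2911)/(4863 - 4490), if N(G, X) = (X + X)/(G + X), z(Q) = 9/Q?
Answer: -194921/24991 ≈ -7.7996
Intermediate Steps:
N(G, X) = 2*X/(G + X) (N(G, X) = (2*X)/(G + X) = 2*X/(G + X))
(N(z(-2), -29) - 2911)/(4863 - 4490) = (2*(-29)/(9/(-2) - 29) - 2911)/(4863 - 4490) = (2*(-29)/(9*(-1/2) - 29) - 2911)/373 = (2*(-29)/(-9/2 - 29) - 2911)*(1/373) = (2*(-29)/(-67/2) - 2911)*(1/373) = (2*(-29)*(-2/67) - 2911)*(1/373) = (116/67 - 2911)*(1/373) = -194921/67*1/373 = -194921/24991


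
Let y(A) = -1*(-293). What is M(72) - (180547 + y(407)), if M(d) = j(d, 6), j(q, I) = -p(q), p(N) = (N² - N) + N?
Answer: -186024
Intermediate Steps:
y(A) = 293
p(N) = N²
j(q, I) = -q²
M(d) = -d²
M(72) - (180547 + y(407)) = -1*72² - (180547 + 293) = -1*5184 - 1*180840 = -5184 - 180840 = -186024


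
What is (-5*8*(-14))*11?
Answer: 6160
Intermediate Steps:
(-5*8*(-14))*11 = -40*(-14)*11 = 560*11 = 6160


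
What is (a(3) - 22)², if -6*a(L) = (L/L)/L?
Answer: 157609/324 ≈ 486.45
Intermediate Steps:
a(L) = -1/(6*L) (a(L) = -L/L/(6*L) = -1/(6*L))
(a(3) - 22)² = (-⅙/3 - 22)² = (-⅙*⅓ - 22)² = (-1/18 - 22)² = (-397/18)² = 157609/324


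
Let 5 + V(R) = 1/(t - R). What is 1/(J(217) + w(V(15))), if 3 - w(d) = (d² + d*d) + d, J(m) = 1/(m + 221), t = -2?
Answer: -126582/5458505 ≈ -0.023190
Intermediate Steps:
J(m) = 1/(221 + m)
V(R) = -5 + 1/(-2 - R)
w(d) = 3 - d - 2*d² (w(d) = 3 - ((d² + d*d) + d) = 3 - ((d² + d²) + d) = 3 - (2*d² + d) = 3 - (d + 2*d²) = 3 + (-d - 2*d²) = 3 - d - 2*d²)
1/(J(217) + w(V(15))) = 1/(1/(221 + 217) + (3 - (-11 - 5*15)/(2 + 15) - 2*(-11 - 5*15)²/(2 + 15)²)) = 1/(1/438 + (3 - (-11 - 75)/17 - 2*(-11 - 75)²/289)) = 1/(1/438 + (3 - (-86)/17 - 2*((1/17)*(-86))²)) = 1/(1/438 + (3 - 1*(-86/17) - 2*(-86/17)²)) = 1/(1/438 + (3 + 86/17 - 2*7396/289)) = 1/(1/438 + (3 + 86/17 - 14792/289)) = 1/(1/438 - 12463/289) = 1/(-5458505/126582) = -126582/5458505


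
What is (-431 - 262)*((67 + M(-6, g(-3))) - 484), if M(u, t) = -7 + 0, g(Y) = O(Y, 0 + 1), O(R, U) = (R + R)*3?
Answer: 293832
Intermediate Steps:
O(R, U) = 6*R (O(R, U) = (2*R)*3 = 6*R)
g(Y) = 6*Y
M(u, t) = -7
(-431 - 262)*((67 + M(-6, g(-3))) - 484) = (-431 - 262)*((67 - 7) - 484) = -693*(60 - 484) = -693*(-424) = 293832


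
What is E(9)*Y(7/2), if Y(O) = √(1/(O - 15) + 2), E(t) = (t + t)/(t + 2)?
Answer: 36*√253/253 ≈ 2.2633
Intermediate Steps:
E(t) = 2*t/(2 + t) (E(t) = (2*t)/(2 + t) = 2*t/(2 + t))
Y(O) = √(2 + 1/(-15 + O)) (Y(O) = √(1/(-15 + O) + 2) = √(2 + 1/(-15 + O)))
E(9)*Y(7/2) = (2*9/(2 + 9))*√((-29 + 2*(7/2))/(-15 + 7/2)) = (2*9/11)*√((-29 + 2*(7*(½)))/(-15 + 7*(½))) = (2*9*(1/11))*√((-29 + 2*(7/2))/(-15 + 7/2)) = 18*√((-29 + 7)/(-23/2))/11 = 18*√(-2/23*(-22))/11 = 18*√(44/23)/11 = 18*(2*√253/23)/11 = 36*√253/253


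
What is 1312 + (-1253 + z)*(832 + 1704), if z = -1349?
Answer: -6597360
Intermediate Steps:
1312 + (-1253 + z)*(832 + 1704) = 1312 + (-1253 - 1349)*(832 + 1704) = 1312 - 2602*2536 = 1312 - 6598672 = -6597360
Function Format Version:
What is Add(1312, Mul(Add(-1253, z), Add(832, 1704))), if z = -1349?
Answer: -6597360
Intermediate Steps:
Add(1312, Mul(Add(-1253, z), Add(832, 1704))) = Add(1312, Mul(Add(-1253, -1349), Add(832, 1704))) = Add(1312, Mul(-2602, 2536)) = Add(1312, -6598672) = -6597360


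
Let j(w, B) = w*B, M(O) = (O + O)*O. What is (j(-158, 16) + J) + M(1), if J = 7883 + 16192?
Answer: 21549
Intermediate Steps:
M(O) = 2*O² (M(O) = (2*O)*O = 2*O²)
J = 24075
j(w, B) = B*w
(j(-158, 16) + J) + M(1) = (16*(-158) + 24075) + 2*1² = (-2528 + 24075) + 2*1 = 21547 + 2 = 21549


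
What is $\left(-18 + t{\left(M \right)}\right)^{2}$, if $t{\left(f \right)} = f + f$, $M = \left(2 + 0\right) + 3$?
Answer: $64$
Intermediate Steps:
$M = 5$ ($M = 2 + 3 = 5$)
$t{\left(f \right)} = 2 f$
$\left(-18 + t{\left(M \right)}\right)^{2} = \left(-18 + 2 \cdot 5\right)^{2} = \left(-18 + 10\right)^{2} = \left(-8\right)^{2} = 64$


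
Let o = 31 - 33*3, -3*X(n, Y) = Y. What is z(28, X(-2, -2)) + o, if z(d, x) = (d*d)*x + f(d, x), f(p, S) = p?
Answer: 1448/3 ≈ 482.67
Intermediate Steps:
X(n, Y) = -Y/3
o = -68 (o = 31 - 99 = -68)
z(d, x) = d + x*d² (z(d, x) = (d*d)*x + d = d²*x + d = x*d² + d = d + x*d²)
z(28, X(-2, -2)) + o = 28*(1 + 28*(-⅓*(-2))) - 68 = 28*(1 + 28*(⅔)) - 68 = 28*(1 + 56/3) - 68 = 28*(59/3) - 68 = 1652/3 - 68 = 1448/3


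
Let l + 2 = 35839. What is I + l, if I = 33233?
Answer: 69070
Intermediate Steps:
l = 35837 (l = -2 + 35839 = 35837)
I + l = 33233 + 35837 = 69070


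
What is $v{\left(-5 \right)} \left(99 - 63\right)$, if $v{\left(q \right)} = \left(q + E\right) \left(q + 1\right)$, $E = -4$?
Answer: $1296$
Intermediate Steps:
$v{\left(q \right)} = \left(1 + q\right) \left(-4 + q\right)$ ($v{\left(q \right)} = \left(q - 4\right) \left(q + 1\right) = \left(-4 + q\right) \left(1 + q\right) = \left(1 + q\right) \left(-4 + q\right)$)
$v{\left(-5 \right)} \left(99 - 63\right) = \left(-4 + \left(-5\right)^{2} - -15\right) \left(99 - 63\right) = \left(-4 + 25 + 15\right) 36 = 36 \cdot 36 = 1296$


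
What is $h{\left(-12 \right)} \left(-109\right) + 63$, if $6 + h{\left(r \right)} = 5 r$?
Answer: $7257$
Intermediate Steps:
$h{\left(r \right)} = -6 + 5 r$
$h{\left(-12 \right)} \left(-109\right) + 63 = \left(-6 + 5 \left(-12\right)\right) \left(-109\right) + 63 = \left(-6 - 60\right) \left(-109\right) + 63 = \left(-66\right) \left(-109\right) + 63 = 7194 + 63 = 7257$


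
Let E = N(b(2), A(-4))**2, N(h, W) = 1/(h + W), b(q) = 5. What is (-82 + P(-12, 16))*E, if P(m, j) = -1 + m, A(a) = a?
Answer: -95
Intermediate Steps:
N(h, W) = 1/(W + h)
E = 1 (E = (1/(-4 + 5))**2 = (1/1)**2 = 1**2 = 1)
(-82 + P(-12, 16))*E = (-82 + (-1 - 12))*1 = (-82 - 13)*1 = -95*1 = -95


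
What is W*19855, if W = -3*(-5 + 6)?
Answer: -59565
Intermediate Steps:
W = -3 (W = -3*1 = -3)
W*19855 = -3*19855 = -59565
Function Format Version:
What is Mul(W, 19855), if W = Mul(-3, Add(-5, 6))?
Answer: -59565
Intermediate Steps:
W = -3 (W = Mul(-3, 1) = -3)
Mul(W, 19855) = Mul(-3, 19855) = -59565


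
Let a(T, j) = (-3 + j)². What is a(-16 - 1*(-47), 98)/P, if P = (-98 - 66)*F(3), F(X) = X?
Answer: -9025/492 ≈ -18.344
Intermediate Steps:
P = -492 (P = (-98 - 66)*3 = -164*3 = -492)
a(-16 - 1*(-47), 98)/P = (-3 + 98)²/(-492) = 95²*(-1/492) = 9025*(-1/492) = -9025/492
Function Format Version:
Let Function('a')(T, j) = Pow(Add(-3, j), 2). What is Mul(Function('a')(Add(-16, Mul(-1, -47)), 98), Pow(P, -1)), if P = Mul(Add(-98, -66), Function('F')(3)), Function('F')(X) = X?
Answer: Rational(-9025, 492) ≈ -18.344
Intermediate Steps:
P = -492 (P = Mul(Add(-98, -66), 3) = Mul(-164, 3) = -492)
Mul(Function('a')(Add(-16, Mul(-1, -47)), 98), Pow(P, -1)) = Mul(Pow(Add(-3, 98), 2), Pow(-492, -1)) = Mul(Pow(95, 2), Rational(-1, 492)) = Mul(9025, Rational(-1, 492)) = Rational(-9025, 492)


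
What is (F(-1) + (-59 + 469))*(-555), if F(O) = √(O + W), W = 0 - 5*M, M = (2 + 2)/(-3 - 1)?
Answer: -228660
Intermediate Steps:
M = -1 (M = 4/(-4) = 4*(-¼) = -1)
W = 5 (W = 0 - 5*(-1) = 0 + 5 = 5)
F(O) = √(5 + O) (F(O) = √(O + 5) = √(5 + O))
(F(-1) + (-59 + 469))*(-555) = (√(5 - 1) + (-59 + 469))*(-555) = (√4 + 410)*(-555) = (2 + 410)*(-555) = 412*(-555) = -228660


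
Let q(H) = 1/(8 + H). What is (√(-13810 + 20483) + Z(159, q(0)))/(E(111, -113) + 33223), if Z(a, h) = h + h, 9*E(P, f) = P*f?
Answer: 3/381952 + 3*√6673/95488 ≈ 0.0025743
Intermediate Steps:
E(P, f) = P*f/9 (E(P, f) = (P*f)/9 = P*f/9)
Z(a, h) = 2*h
(√(-13810 + 20483) + Z(159, q(0)))/(E(111, -113) + 33223) = (√(-13810 + 20483) + 2/(8 + 0))/((⅑)*111*(-113) + 33223) = (√6673 + 2/8)/(-4181/3 + 33223) = (√6673 + 2*(⅛))/(95488/3) = (√6673 + ¼)*(3/95488) = (¼ + √6673)*(3/95488) = 3/381952 + 3*√6673/95488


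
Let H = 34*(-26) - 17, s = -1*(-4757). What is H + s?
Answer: 3856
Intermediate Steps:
s = 4757
H = -901 (H = -884 - 17 = -901)
H + s = -901 + 4757 = 3856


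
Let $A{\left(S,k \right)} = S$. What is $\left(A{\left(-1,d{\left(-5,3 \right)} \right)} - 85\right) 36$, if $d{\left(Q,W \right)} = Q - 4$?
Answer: $-3096$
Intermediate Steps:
$d{\left(Q,W \right)} = -4 + Q$
$\left(A{\left(-1,d{\left(-5,3 \right)} \right)} - 85\right) 36 = \left(-1 - 85\right) 36 = \left(-86\right) 36 = -3096$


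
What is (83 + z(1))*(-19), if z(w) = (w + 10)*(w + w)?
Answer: -1995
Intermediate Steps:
z(w) = 2*w*(10 + w) (z(w) = (10 + w)*(2*w) = 2*w*(10 + w))
(83 + z(1))*(-19) = (83 + 2*1*(10 + 1))*(-19) = (83 + 2*1*11)*(-19) = (83 + 22)*(-19) = 105*(-19) = -1995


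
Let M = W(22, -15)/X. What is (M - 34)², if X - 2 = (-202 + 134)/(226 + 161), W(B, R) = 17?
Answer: 303630625/498436 ≈ 609.17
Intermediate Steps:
X = 706/387 (X = 2 + (-202 + 134)/(226 + 161) = 2 - 68/387 = 706/387 ≈ 1.8243)
M = 6579/706 (M = 17/(706/387) = 17*(387/706) = 6579/706 ≈ 9.3187)
(M - 34)² = (6579/706 - 34)² = (-17425/706)² = 303630625/498436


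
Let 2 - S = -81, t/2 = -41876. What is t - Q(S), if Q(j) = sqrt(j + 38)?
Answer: -83763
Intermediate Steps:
t = -83752 (t = 2*(-41876) = -83752)
S = 83 (S = 2 - 1*(-81) = 2 + 81 = 83)
Q(j) = sqrt(38 + j)
t - Q(S) = -83752 - sqrt(38 + 83) = -83752 - sqrt(121) = -83752 - 1*11 = -83752 - 11 = -83763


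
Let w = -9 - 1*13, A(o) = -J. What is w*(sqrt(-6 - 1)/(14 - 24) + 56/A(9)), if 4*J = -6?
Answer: -2464/3 + 11*I*sqrt(7)/5 ≈ -821.33 + 5.8207*I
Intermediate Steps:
J = -3/2 (J = (1/4)*(-6) = -3/2 ≈ -1.5000)
A(o) = 3/2 (A(o) = -1*(-3/2) = 3/2)
w = -22 (w = -9 - 13 = -22)
w*(sqrt(-6 - 1)/(14 - 24) + 56/A(9)) = -22*(sqrt(-6 - 1)/(14 - 24) + 56/(3/2)) = -22*(sqrt(-7)/(-10) + 56*(2/3)) = -22*((I*sqrt(7))*(-1/10) + 112/3) = -22*(-I*sqrt(7)/10 + 112/3) = -22*(112/3 - I*sqrt(7)/10) = -2464/3 + 11*I*sqrt(7)/5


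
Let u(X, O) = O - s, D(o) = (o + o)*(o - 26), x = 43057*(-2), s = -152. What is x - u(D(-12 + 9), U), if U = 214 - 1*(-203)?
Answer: -86683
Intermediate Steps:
U = 417 (U = 214 + 203 = 417)
x = -86114
D(o) = 2*o*(-26 + o) (D(o) = (2*o)*(-26 + o) = 2*o*(-26 + o))
u(X, O) = 152 + O (u(X, O) = O - 1*(-152) = O + 152 = 152 + O)
x - u(D(-12 + 9), U) = -86114 - (152 + 417) = -86114 - 1*569 = -86114 - 569 = -86683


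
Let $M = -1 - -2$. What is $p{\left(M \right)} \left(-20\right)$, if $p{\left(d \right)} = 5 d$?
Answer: $-100$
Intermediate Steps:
$M = 1$ ($M = -1 + 2 = 1$)
$p{\left(M \right)} \left(-20\right) = 5 \cdot 1 \left(-20\right) = 5 \left(-20\right) = -100$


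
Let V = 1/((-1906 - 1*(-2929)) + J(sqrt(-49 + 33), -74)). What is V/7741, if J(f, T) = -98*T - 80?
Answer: 1/63437495 ≈ 1.5764e-8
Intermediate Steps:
J(f, T) = -80 - 98*T
V = 1/8195 (V = 1/((-1906 - 1*(-2929)) + (-80 - 98*(-74))) = 1/((-1906 + 2929) + (-80 + 7252)) = 1/(1023 + 7172) = 1/8195 ≈ 0.00012203)
V/7741 = (1/8195)/7741 = (1/8195)*(1/7741) = 1/63437495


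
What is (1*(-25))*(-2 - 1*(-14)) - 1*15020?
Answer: -15320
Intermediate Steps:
(1*(-25))*(-2 - 1*(-14)) - 1*15020 = -25*(-2 + 14) - 15020 = -25*12 - 15020 = -300 - 15020 = -15320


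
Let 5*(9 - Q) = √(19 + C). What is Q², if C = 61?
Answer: 421/5 - 72*√5/5 ≈ 52.001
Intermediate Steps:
Q = 9 - 4*√5/5 (Q = 9 - √(19 + 61)/5 = 9 - 4*√5/5 ≈ 7.2111)
Q² = (9 - 4*√5/5)²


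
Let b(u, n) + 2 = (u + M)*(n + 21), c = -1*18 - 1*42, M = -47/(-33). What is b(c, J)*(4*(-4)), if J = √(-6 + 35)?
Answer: 216848/11 + 30928*√29/33 ≈ 24761.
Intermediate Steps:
M = 47/33 (M = -47*(-1/33) = 47/33 ≈ 1.4242)
c = -60 (c = -18 - 42 = -60)
J = √29 ≈ 5.3852
b(u, n) = -2 + (21 + n)*(47/33 + u) (b(u, n) = -2 + (u + 47/33)*(n + 21) = -2 + (47/33 + u)*(21 + n) = -2 + (21 + n)*(47/33 + u))
b(c, J)*(4*(-4)) = (307/11 + 21*(-60) + 47*√29/33 + √29*(-60))*(4*(-4)) = (307/11 - 1260 + 47*√29/33 - 60*√29)*(-16) = (-13553/11 - 1933*√29/33)*(-16) = 216848/11 + 30928*√29/33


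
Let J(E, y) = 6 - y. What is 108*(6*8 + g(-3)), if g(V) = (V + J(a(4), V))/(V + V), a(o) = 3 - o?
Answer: 5076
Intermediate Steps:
g(V) = 3/V (g(V) = (V + (6 - V))/(V + V) = 6/((2*V)) = 6*(1/(2*V)) = 3/V)
108*(6*8 + g(-3)) = 108*(6*8 + 3/(-3)) = 108*(48 + 3*(-⅓)) = 108*(48 - 1) = 108*47 = 5076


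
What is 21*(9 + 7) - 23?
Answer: 313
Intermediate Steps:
21*(9 + 7) - 23 = 21*16 - 23 = 336 - 23 = 313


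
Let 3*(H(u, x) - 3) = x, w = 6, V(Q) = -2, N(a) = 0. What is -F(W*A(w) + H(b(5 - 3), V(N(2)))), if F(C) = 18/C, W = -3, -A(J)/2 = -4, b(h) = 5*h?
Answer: 54/65 ≈ 0.83077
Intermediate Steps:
A(J) = 8 (A(J) = -2*(-4) = 8)
H(u, x) = 3 + x/3
-F(W*A(w) + H(b(5 - 3), V(N(2)))) = -18/(-3*8 + (3 + (⅓)*(-2))) = -18/(-24 + (3 - ⅔)) = -18/(-24 + 7/3) = -18/(-65/3) = -18*(-3)/65 = -1*(-54/65) = 54/65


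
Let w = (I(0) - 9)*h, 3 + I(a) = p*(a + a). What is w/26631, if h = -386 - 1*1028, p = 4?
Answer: 5656/8877 ≈ 0.63715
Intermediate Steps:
I(a) = -3 + 8*a (I(a) = -3 + 4*(a + a) = -3 + 4*(2*a) = -3 + 8*a)
h = -1414 (h = -386 - 1028 = -1414)
w = 16968 (w = ((-3 + 8*0) - 9)*(-1414) = ((-3 + 0) - 9)*(-1414) = (-3 - 9)*(-1414) = -12*(-1414) = 16968)
w/26631 = 16968/26631 = 16968*(1/26631) = 5656/8877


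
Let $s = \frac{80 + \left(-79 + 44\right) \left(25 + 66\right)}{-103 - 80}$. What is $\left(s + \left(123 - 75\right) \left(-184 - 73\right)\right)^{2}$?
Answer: $\frac{564693634521}{3721} \approx 1.5176 \cdot 10^{8}$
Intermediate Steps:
$s = \frac{1035}{61}$ ($s = \frac{80 - 3185}{-183} = \left(80 - 3185\right) \left(- \frac{1}{183}\right) = \left(-3105\right) \left(- \frac{1}{183}\right) = \frac{1035}{61} \approx 16.967$)
$\left(s + \left(123 - 75\right) \left(-184 - 73\right)\right)^{2} = \left(\frac{1035}{61} + \left(123 - 75\right) \left(-184 - 73\right)\right)^{2} = \left(\frac{1035}{61} + 48 \left(-257\right)\right)^{2} = \left(\frac{1035}{61} - 12336\right)^{2} = \left(- \frac{751461}{61}\right)^{2} = \frac{564693634521}{3721}$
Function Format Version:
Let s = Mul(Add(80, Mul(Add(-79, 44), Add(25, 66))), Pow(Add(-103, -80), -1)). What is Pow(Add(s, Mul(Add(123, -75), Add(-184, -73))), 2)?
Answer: Rational(564693634521, 3721) ≈ 1.5176e+8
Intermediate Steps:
s = Rational(1035, 61) (s = Mul(Add(80, Mul(-35, 91)), Pow(-183, -1)) = Mul(Add(80, -3185), Rational(-1, 183)) = Mul(-3105, Rational(-1, 183)) = Rational(1035, 61) ≈ 16.967)
Pow(Add(s, Mul(Add(123, -75), Add(-184, -73))), 2) = Pow(Add(Rational(1035, 61), Mul(Add(123, -75), Add(-184, -73))), 2) = Pow(Add(Rational(1035, 61), Mul(48, -257)), 2) = Pow(Add(Rational(1035, 61), -12336), 2) = Pow(Rational(-751461, 61), 2) = Rational(564693634521, 3721)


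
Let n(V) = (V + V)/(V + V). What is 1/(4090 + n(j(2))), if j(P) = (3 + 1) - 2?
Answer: 1/4091 ≈ 0.00024444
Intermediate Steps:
j(P) = 2 (j(P) = 4 - 2 = 2)
n(V) = 1 (n(V) = (2*V)/((2*V)) = (2*V)*(1/(2*V)) = 1)
1/(4090 + n(j(2))) = 1/(4090 + 1) = 1/4091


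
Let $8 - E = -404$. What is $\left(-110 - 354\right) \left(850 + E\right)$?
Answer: $-585568$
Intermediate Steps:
$E = 412$ ($E = 8 - -404 = 8 + 404 = 412$)
$\left(-110 - 354\right) \left(850 + E\right) = \left(-110 - 354\right) \left(850 + 412\right) = \left(-464\right) 1262 = -585568$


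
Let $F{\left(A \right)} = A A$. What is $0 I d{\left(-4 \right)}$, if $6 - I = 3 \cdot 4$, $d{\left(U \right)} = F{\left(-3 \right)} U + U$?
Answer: $0$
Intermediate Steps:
$F{\left(A \right)} = A^{2}$
$d{\left(U \right)} = 10 U$ ($d{\left(U \right)} = \left(-3\right)^{2} U + U = 9 U + U = 10 U$)
$I = -6$ ($I = 6 - 3 \cdot 4 = 6 - 12 = -6$)
$0 I d{\left(-4 \right)} = 0 \left(-6\right) 10 \left(-4\right) = 0 \left(-40\right) = 0$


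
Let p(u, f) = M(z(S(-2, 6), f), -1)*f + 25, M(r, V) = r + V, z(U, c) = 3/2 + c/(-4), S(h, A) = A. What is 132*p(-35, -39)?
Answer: -49467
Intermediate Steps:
z(U, c) = 3/2 - c/4 (z(U, c) = 3*(½) + c*(-¼) = 3/2 - c/4)
M(r, V) = V + r
p(u, f) = 25 + f*(½ - f/4) (p(u, f) = (-1 + (3/2 - f/4))*f + 25 = (½ - f/4)*f + 25 = f*(½ - f/4) + 25 = 25 + f*(½ - f/4))
132*p(-35, -39) = 132*(25 - ¼*(-39)*(-2 - 39)) = 132*(25 - ¼*(-39)*(-41)) = 132*(25 - 1599/4) = 132*(-1499/4) = -49467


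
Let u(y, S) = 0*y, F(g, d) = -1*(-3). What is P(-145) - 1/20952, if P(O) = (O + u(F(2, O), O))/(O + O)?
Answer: 10475/20952 ≈ 0.49995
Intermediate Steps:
F(g, d) = 3
u(y, S) = 0
P(O) = 1/2 (P(O) = (O + 0)/(O + O) = O/((2*O)) = O*(1/(2*O)) = 1/2)
P(-145) - 1/20952 = 1/2 - 1/20952 = 10475/20952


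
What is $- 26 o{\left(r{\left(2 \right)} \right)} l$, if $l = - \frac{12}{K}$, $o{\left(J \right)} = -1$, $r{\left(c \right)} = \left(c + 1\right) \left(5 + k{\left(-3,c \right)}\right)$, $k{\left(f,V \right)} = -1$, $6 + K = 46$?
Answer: $- \frac{39}{5} \approx -7.8$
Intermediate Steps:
$K = 40$ ($K = -6 + 46 = 40$)
$r{\left(c \right)} = 4 + 4 c$ ($r{\left(c \right)} = \left(c + 1\right) \left(5 - 1\right) = \left(1 + c\right) 4 = 4 + 4 c$)
$l = - \frac{3}{10}$ ($l = - \frac{12}{40} = \left(-12\right) \frac{1}{40} = - \frac{3}{10} \approx -0.3$)
$- 26 o{\left(r{\left(2 \right)} \right)} l = \left(-26\right) \left(-1\right) \left(- \frac{3}{10}\right) = 26 \left(- \frac{3}{10}\right) = - \frac{39}{5}$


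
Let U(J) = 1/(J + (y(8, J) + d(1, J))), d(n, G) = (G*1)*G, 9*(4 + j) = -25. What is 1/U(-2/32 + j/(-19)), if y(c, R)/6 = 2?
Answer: 92678857/7485696 ≈ 12.381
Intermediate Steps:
j = -61/9 (j = -4 + (⅑)*(-25) = -4 - 25/9 = -61/9 ≈ -6.7778)
d(n, G) = G² (d(n, G) = G*G = G²)
y(c, R) = 12 (y(c, R) = 6*2 = 12)
U(J) = 1/(12 + J + J²) (U(J) = 1/(J + (12 + J²)) = 1/(12 + J + J²))
1/U(-2/32 + j/(-19)) = 1/(1/(12 + (-2/32 - 61/9/(-19)) + (-2/32 - 61/9/(-19))²)) = 1/(1/(12 + (-2*1/32 - 61/9*(-1/19)) + (-2*1/32 - 61/9*(-1/19))²)) = 1/(1/(12 + (-1/16 + 61/171) + (-1/16 + 61/171)²)) = 1/(1/(12 + 805/2736 + (805/2736)²)) = 1/(1/(12 + 805/2736 + 648025/7485696)) = 1/(1/(92678857/7485696)) = 1/(7485696/92678857) = 92678857/7485696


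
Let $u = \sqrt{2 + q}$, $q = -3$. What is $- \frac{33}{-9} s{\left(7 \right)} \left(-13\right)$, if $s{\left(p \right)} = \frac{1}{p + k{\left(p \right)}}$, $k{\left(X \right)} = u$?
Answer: $- \frac{1001}{150} + \frac{143 i}{150} \approx -6.6733 + 0.95333 i$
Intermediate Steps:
$u = i$ ($u = \sqrt{2 - 3} = \sqrt{-1} = i \approx 1.0 i$)
$k{\left(X \right)} = i$
$s{\left(p \right)} = \frac{1}{i + p}$ ($s{\left(p \right)} = \frac{1}{p + i} = \frac{1}{i + p}$)
$- \frac{33}{-9} s{\left(7 \right)} \left(-13\right) = \frac{\left(-33\right) \frac{1}{-9}}{i + 7} \left(-13\right) = \frac{\left(-33\right) \left(- \frac{1}{9}\right)}{7 + i} \left(-13\right) = \frac{11 \frac{7 - i}{50}}{3} \left(-13\right) = \frac{11 \left(7 - i\right)}{150} \left(-13\right) = - \frac{143 \left(7 - i\right)}{150}$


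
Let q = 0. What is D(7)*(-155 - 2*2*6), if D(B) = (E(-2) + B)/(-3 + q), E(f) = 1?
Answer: 1432/3 ≈ 477.33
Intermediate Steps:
D(B) = -⅓ - B/3 (D(B) = (1 + B)/(-3 + 0) = (1 + B)/(-3) = (1 + B)*(-⅓) = -⅓ - B/3)
D(7)*(-155 - 2*2*6) = (-⅓ - ⅓*7)*(-155 - 2*2*6) = (-⅓ - 7/3)*(-155 - 4*6) = -8*(-155 - 24)/3 = -8/3*(-179) = 1432/3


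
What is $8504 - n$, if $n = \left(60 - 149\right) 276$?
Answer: $33068$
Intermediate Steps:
$n = -24564$ ($n = \left(-89\right) 276 = -24564$)
$8504 - n = 8504 - -24564 = 8504 + 24564 = 33068$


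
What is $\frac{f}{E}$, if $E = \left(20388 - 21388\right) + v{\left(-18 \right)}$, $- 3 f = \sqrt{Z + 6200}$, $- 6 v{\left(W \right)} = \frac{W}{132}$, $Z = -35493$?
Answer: $\frac{44 i \sqrt{29293}}{131997} \approx 0.057052 i$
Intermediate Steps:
$v{\left(W \right)} = - \frac{W}{792}$ ($v{\left(W \right)} = - \frac{W \frac{1}{132}}{6} = - \frac{\frac{1}{132} W}{6} = - \frac{W}{792}$)
$f = - \frac{i \sqrt{29293}}{3}$ ($f = - \frac{\sqrt{-35493 + 6200}}{3} = - \frac{\sqrt{-29293}}{3} = - \frac{i \sqrt{29293}}{3} \approx - 57.051 i$)
$E = - \frac{43999}{44}$ ($E = \left(20388 - 21388\right) - - \frac{1}{44} = -1000 + \frac{1}{44} = - \frac{43999}{44} \approx -999.98$)
$\frac{f}{E} = \frac{\left(- \frac{1}{3}\right) i \sqrt{29293}}{- \frac{43999}{44}} = - \frac{i \sqrt{29293}}{3} \left(- \frac{44}{43999}\right) = \frac{44 i \sqrt{29293}}{131997}$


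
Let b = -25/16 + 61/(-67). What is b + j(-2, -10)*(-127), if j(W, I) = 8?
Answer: -1091803/1072 ≈ -1018.5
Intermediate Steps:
b = -2651/1072 (b = -25*1/16 + 61*(-1/67) = -25/16 - 61/67 = -2651/1072 ≈ -2.4729)
b + j(-2, -10)*(-127) = -2651/1072 + 8*(-127) = -2651/1072 - 1016 = -1091803/1072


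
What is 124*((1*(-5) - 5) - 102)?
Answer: -13888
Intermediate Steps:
124*((1*(-5) - 5) - 102) = 124*((-5 - 5) - 102) = 124*(-10 - 102) = 124*(-112) = -13888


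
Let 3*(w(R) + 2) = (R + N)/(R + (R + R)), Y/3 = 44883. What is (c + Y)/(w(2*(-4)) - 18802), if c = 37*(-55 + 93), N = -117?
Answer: -9795960/1353763 ≈ -7.2361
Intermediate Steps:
c = 1406 (c = 37*38 = 1406)
Y = 134649 (Y = 3*44883 = 134649)
w(R) = -2 + (-117 + R)/(9*R) (w(R) = -2 + ((R - 117)/(R + (R + R)))/3 = -2 + ((-117 + R)/(R + 2*R))/3 = -2 + ((-117 + R)/((3*R)))/3 = -2 + ((-117 + R)*(1/(3*R)))/3 = -2 + ((-117 + R)/(3*R))/3 = -2 + (-117 + R)/(9*R))
(c + Y)/(w(2*(-4)) - 18802) = (1406 + 134649)/((-17/9 - 13/(2*(-4))) - 18802) = 136055/((-17/9 - 13/(-8)) - 18802) = 136055/((-17/9 - 13*(-⅛)) - 18802) = 136055/((-17/9 + 13/8) - 18802) = 136055/(-19/72 - 18802) = 136055/(-1353763/72) = 136055*(-72/1353763) = -9795960/1353763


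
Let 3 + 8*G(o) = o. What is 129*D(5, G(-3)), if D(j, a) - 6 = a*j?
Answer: 1161/4 ≈ 290.25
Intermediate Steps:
G(o) = -3/8 + o/8
D(j, a) = 6 + a*j
129*D(5, G(-3)) = 129*(6 + (-3/8 + (1/8)*(-3))*5) = 129*(6 + (-3/8 - 3/8)*5) = 129*(6 - 3/4*5) = 129*(6 - 15/4) = 129*(9/4) = 1161/4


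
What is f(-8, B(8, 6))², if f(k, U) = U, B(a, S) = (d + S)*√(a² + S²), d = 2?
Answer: 6400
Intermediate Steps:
B(a, S) = √(S² + a²)*(2 + S) (B(a, S) = (2 + S)*√(a² + S²) = (2 + S)*√(S² + a²) = √(S² + a²)*(2 + S))
f(-8, B(8, 6))² = (√(6² + 8²)*(2 + 6))² = (√(36 + 64)*8)² = (√100*8)² = (10*8)² = 80² = 6400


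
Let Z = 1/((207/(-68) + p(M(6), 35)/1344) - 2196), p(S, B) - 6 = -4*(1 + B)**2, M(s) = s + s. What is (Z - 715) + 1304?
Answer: 4940899851/8388631 ≈ 589.00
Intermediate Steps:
M(s) = 2*s
p(S, B) = 6 - 4*(1 + B)**2
Z = -3808/8388631 (Z = 1/((207/(-68) + (6 - 4*(1 + 35)**2)/1344) - 2196) = 1/((207*(-1/68) + (6 - 4*36**2)*(1/1344)) - 2196) = 1/((-207/68 + (6 - 4*1296)*(1/1344)) - 2196) = 1/((-207/68 + (6 - 5184)*(1/1344)) - 2196) = 1/((-207/68 - 5178*1/1344) - 2196) = 1/((-207/68 - 863/224) - 2196) = 1/(-26263/3808 - 2196) = 1/(-8388631/3808) = -3808/8388631 ≈ -0.00045395)
(Z - 715) + 1304 = (-3808/8388631 - 715) + 1304 = -5997874973/8388631 + 1304 = 4940899851/8388631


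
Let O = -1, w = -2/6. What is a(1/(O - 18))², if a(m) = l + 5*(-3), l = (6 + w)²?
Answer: 23716/81 ≈ 292.79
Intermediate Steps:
w = -⅓ (w = -2*⅙ = -⅓ ≈ -0.33333)
l = 289/9 (l = (6 - ⅓)² = (17/3)² = 289/9 ≈ 32.111)
a(m) = 154/9 (a(m) = 289/9 + 5*(-3) = 289/9 - 15 = 154/9)
a(1/(O - 18))² = (154/9)² = 23716/81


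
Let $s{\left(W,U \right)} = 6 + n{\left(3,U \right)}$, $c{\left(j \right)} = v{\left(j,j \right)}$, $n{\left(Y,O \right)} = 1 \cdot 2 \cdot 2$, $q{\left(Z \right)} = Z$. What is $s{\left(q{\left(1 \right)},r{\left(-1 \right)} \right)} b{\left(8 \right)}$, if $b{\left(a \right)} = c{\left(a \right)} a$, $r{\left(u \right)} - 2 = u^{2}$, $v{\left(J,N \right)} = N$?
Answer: $640$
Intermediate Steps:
$r{\left(u \right)} = 2 + u^{2}$
$n{\left(Y,O \right)} = 4$ ($n{\left(Y,O \right)} = 2 \cdot 2 = 4$)
$c{\left(j \right)} = j$
$s{\left(W,U \right)} = 10$ ($s{\left(W,U \right)} = 6 + 4 = 10$)
$b{\left(a \right)} = a^{2}$ ($b{\left(a \right)} = a a = a^{2}$)
$s{\left(q{\left(1 \right)},r{\left(-1 \right)} \right)} b{\left(8 \right)} = 10 \cdot 8^{2} = 10 \cdot 64 = 640$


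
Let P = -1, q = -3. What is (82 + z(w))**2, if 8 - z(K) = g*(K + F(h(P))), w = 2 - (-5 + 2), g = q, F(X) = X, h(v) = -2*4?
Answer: 6561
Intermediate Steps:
h(v) = -8
g = -3
w = 5 (w = 2 - 1*(-3) = 2 + 3 = 5)
z(K) = -16 + 3*K (z(K) = 8 - (-3)*(K - 8) = 8 - (-3)*(-8 + K) = 8 - (24 - 3*K) = 8 + (-24 + 3*K) = -16 + 3*K)
(82 + z(w))**2 = (82 + (-16 + 3*5))**2 = (82 + (-16 + 15))**2 = (82 - 1)**2 = 81**2 = 6561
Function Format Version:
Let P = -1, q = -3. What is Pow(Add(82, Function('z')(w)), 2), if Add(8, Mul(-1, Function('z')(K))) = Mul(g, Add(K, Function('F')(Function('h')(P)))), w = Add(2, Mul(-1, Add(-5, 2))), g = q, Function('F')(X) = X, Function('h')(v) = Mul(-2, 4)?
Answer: 6561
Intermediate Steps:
Function('h')(v) = -8
g = -3
w = 5 (w = Add(2, Mul(-1, -3)) = Add(2, 3) = 5)
Function('z')(K) = Add(-16, Mul(3, K)) (Function('z')(K) = Add(8, Mul(-1, Mul(-3, Add(K, -8)))) = Add(8, Mul(-1, Mul(-3, Add(-8, K)))) = Add(8, Mul(-1, Add(24, Mul(-3, K)))) = Add(8, Add(-24, Mul(3, K))) = Add(-16, Mul(3, K)))
Pow(Add(82, Function('z')(w)), 2) = Pow(Add(82, Add(-16, Mul(3, 5))), 2) = Pow(Add(82, Add(-16, 15)), 2) = Pow(Add(82, -1), 2) = Pow(81, 2) = 6561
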